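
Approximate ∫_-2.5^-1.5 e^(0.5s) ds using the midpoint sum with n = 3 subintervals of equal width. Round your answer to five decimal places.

0.37129

Δs = (-1.5 − (-2.5))/3 = 1/3.
Midpoints: -7/3, -2, -5/3.
f(-7/3) ≈ 0.31140, f(-2) ≈ 0.36788, f(-5/3) ≈ 0.43460.
Sum = Δs · [f(-7/3) + f(-2) + f(-5/3)].
Sum ≈ 0.37129.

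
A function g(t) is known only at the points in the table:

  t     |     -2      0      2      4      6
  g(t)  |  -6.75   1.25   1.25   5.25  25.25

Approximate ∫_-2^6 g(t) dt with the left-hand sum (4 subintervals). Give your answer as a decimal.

Δt = 2.
Sum = 2·[(-6.75) + 1.25 + 1.25 + 5.25] = 2.

2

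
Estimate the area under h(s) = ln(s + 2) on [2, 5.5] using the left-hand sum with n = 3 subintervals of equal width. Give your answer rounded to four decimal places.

Δs = (5.5 − 2)/3 = 7/6.
Left endpoints: 2, 19/6, 13/3.
h(2) ≈ 1.3863, h(19/6) ≈ 1.6422, h(13/3) ≈ 1.8458.
Sum = Δs · [h(2) + h(19/6) + h(13/3)].
Sum ≈ 5.6867.

5.6867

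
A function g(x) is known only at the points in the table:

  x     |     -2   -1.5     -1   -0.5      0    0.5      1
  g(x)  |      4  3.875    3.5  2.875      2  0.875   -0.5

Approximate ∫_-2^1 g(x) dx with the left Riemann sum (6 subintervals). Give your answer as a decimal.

Δx = 0.5.
Sum = 0.5·[4 + 3.875 + 3.5 + 2.875 + 2 + 0.875] = 8.5625.

8.5625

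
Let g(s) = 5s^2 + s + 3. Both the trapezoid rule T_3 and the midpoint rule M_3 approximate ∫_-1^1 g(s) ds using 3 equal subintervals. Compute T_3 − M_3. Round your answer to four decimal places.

1.1111

T_3 ≈ 10.074074.
M_3 ≈ 8.962963.
T_3 − M_3 ≈ 1.1111.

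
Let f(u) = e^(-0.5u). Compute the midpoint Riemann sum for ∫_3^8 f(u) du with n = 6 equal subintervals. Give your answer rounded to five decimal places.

Δu = (8 − 3)/6 = 5/6.
Midpoints: 41/12, 4.25, 61/12, 71/12, 6.75, 91/12.
f(41/12) ≈ 0.18117, f(4.25) ≈ 0.11943, f(61/12) ≈ 0.07874, f(71/12) ≈ 0.05191, f(6.75) ≈ 0.03422, f(91/12) ≈ 0.02256.
Sum = Δu · [f(41/12) + f(4.25) + f(61/12) + ...].
Sum ≈ 0.40668.

0.40668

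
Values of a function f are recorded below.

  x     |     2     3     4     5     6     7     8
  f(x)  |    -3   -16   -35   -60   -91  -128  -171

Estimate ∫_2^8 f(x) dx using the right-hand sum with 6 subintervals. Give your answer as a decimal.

Δx = 1.
Sum = 1·[(-16) + (-35) + (-60) + (-91) + (-128) + (-171)] = -501.

-501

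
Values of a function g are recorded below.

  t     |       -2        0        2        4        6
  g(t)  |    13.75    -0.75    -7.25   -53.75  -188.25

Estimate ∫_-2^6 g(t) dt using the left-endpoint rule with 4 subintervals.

-96

Δt = 2.
Sum = 2·[13.75 + (-0.75) + (-7.25) + (-53.75)] = -96.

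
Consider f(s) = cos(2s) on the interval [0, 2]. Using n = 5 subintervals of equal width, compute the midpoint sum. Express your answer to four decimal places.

Δs = (2 − 0)/5 = 0.4.
Midpoints: 0.2, 0.6, 1, 1.4, 1.8.
f(0.2) ≈ 0.9211, f(0.6) ≈ 0.3624, f(1) ≈ -0.4161, f(1.4) ≈ -0.9422, f(1.8) ≈ -0.8968.
Sum = Δs · [f(0.2) + f(0.6) + f(1) + f(1.4) + f(1.8)].
Sum ≈ -0.3887.

-0.3887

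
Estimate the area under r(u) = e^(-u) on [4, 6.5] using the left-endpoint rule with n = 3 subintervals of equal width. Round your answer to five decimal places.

0.02478

Δu = (6.5 − 4)/3 = 5/6.
Left endpoints: 4, 29/6, 17/3.
r(4) ≈ 0.01832, r(29/6) ≈ 0.00796, r(17/3) ≈ 0.00346.
Sum = Δu · [r(4) + r(29/6) + r(17/3)].
Sum ≈ 0.02478.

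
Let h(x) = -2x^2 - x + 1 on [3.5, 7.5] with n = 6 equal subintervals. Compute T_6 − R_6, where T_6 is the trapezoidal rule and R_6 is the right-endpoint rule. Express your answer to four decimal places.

30.6667

T_6 ≈ -271.259259.
R_6 ≈ -301.925926.
T_6 − R_6 ≈ 30.6667.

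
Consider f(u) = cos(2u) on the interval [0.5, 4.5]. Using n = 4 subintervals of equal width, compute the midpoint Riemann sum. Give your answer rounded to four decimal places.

Δu = (4.5 − 0.5)/4 = 1.
Midpoints: 1, 2, 3, 4.
f(1) ≈ -0.4161, f(2) ≈ -0.6536, f(3) ≈ 0.9602, f(4) ≈ -0.1455.
Sum = Δu · [f(1) + f(2) + f(3) + f(4)].
Sum ≈ -0.2551.

-0.2551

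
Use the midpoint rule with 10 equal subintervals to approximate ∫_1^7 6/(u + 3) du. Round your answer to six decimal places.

5.493041

Δu = (7 − 1)/10 = 0.6.
Midpoints: 1.3, 1.9, 2.5, 3.1, 3.7, 4.3, 4.9, 5.5, 6.1, 6.7.
f(1.3) = 60/43, f(1.9) = 60/49, f(2.5) = 12/11, f(3.1) = 60/61, f(3.7) = 60/67, f(4.3) = 60/73, f(4.9) = 60/79, f(5.5) = 12/17, f(6.1) = 60/91, f(6.7) = 60/97.
Sum = Δu · [f(1.3) + f(1.9) + f(2.5) + ...].
Sum ≈ 5.493041.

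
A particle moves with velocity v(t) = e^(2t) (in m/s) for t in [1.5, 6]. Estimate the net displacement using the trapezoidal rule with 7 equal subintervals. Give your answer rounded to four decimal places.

Δt = (6 − 1.5)/7 = 9/14.
v(1.5) ≈ 20.0855, v(15/7) ≈ 72.6544, v(39/14) ≈ 262.8093, v(24/7) ≈ 950.6470, v(57/14) ≈ 3438.7288, v(33/7) ≈ 12438.7444, v(75/14) ≈ 44994.0579, v(6) ≈ 162754.7914.
T_7 = (Δt/2)·[v(t_0) + 2v(t_1) + ... + 2v(t_{6}) + v(t_7)].
Sum ≈ 92278.9802.

92278.9802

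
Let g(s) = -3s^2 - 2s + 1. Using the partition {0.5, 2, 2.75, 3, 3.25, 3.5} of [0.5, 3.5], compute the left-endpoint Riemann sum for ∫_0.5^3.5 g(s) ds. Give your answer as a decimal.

-36.46875

Subinterval widths: 1.5, 0.75, 0.25, 0.25, 0.25.
Left endpoints: 0.5, 2, 2.75, 3, 3.25.
g(0.5) = -0.75, g(2) = -15, g(2.75) = -27.1875, g(3) = -32, g(3.25) = -37.1875.
Sum = Σ Δs_i · g(s_i).
Sum = -36.46875.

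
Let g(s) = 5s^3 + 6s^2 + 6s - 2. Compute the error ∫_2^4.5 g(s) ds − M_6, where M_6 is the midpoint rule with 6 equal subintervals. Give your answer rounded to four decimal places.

Exact integral: ∫_2^4.5 g(s) ds = 702.578125.
M_6 ≈ 700.597873.
Error ≈ 702.578125 − 700.597873 ≈ 1.9803.

1.9803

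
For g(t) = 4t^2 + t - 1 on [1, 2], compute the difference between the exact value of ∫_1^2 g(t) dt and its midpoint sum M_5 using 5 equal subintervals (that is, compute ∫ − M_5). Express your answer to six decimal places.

0.013333

Exact integral: ∫_1^2 g(t) dt ≈ 9.83333333.
M_5 = 9.82.
Error ≈ 9.83333333 − 9.82 ≈ 0.013333.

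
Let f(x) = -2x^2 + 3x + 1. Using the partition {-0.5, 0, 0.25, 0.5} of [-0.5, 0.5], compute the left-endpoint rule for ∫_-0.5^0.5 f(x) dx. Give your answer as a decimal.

Subinterval widths: 0.5, 0.25, 0.25.
Left endpoints: -0.5, 0, 0.25.
f(-0.5) = -1, f(0) = 1, f(0.25) = 1.625.
Sum = Σ Δx_i · f(x_i).
Sum = 0.15625.

0.15625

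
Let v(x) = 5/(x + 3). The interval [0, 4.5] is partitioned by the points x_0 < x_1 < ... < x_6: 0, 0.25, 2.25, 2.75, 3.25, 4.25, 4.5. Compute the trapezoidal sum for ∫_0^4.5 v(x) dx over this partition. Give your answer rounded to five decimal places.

4.67873

Subinterval widths: 0.25, 2, 0.5, 0.5, 1, 0.25.
v(0) = 5/3, v(0.25) = 20/13, v(2.25) = 20/21, v(2.75) = 20/23, v(3.25) = 0.8, v(4.25) = 20/29, v(4.5) = 2/3.
On each subinterval the trapezoid contributes (Δx_i/2)·[v(x_{i-1}) + v(x_i)].
Sum ≈ 4.67873.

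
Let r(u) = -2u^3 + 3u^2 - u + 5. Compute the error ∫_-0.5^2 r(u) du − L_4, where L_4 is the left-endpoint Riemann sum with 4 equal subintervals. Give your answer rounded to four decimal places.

-2.0996

Exact integral: ∫_-0.5^2 r(u) du = 10.78125.
L_4 ≈ 12.880859.
Error ≈ 10.78125 − 12.880859 ≈ -2.0996.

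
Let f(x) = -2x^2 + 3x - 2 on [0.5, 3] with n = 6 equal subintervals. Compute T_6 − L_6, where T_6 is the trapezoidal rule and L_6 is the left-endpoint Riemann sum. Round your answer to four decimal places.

T_6 ≈ -9.936343.
L_6 ≈ -7.853009.
T_6 − L_6 ≈ -2.0833.

-2.0833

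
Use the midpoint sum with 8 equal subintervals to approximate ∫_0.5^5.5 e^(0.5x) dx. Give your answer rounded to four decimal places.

Δx = (5.5 − 0.5)/8 = 0.625.
Midpoints: 0.8125, 1.4375, 2.0625, 2.6875, 3.3125, 3.9375, 4.5625, 5.1875.
f(0.8125) ≈ 1.5012, f(1.4375) ≈ 2.0519, f(2.0625) ≈ 2.8046, f(2.6875) ≈ 3.8334, f(3.3125) ≈ 5.2396, f(3.9375) ≈ 7.1617, f(4.5625) ≈ 9.7889, f(5.1875) ≈ 13.3799.
Sum = Δx · [f(0.8125) + f(1.4375) + f(2.0625) + ...].
Sum ≈ 28.6007.

28.6007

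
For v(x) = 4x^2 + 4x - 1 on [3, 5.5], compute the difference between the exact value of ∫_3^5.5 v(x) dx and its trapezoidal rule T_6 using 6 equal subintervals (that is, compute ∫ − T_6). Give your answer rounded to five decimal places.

Exact integral: ∫_3^5.5 v(x) dx ≈ 225.8333333.
T_6 ≈ 226.1226852.
Error ≈ 225.8333333 − 226.1226852 ≈ -0.28935.

-0.28935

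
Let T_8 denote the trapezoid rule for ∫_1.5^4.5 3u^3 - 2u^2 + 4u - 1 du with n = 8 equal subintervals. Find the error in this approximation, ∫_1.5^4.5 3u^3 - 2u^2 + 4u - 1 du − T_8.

Exact integral: ∫_1.5^4.5 f(u) du = 278.25.
T_8 = 280.0078125.
Error = 278.25 − 280.0078125 = -1.7578125.

-1.7578125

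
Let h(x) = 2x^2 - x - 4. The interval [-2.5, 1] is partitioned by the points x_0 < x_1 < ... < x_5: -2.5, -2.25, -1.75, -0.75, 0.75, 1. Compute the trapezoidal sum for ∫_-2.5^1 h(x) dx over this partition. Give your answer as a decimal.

Subinterval widths: 0.25, 0.5, 1, 1.5, 0.25.
h(-2.5) = 11, h(-2.25) = 8.375, h(-1.75) = 3.875, h(-0.75) = -2.125, h(0.75) = -3.625, h(1) = -3.
On each subinterval the trapezoid contributes (Δx_i/2)·[h(x_{i-1}) + h(x_i)].
Sum = 1.21875.

1.21875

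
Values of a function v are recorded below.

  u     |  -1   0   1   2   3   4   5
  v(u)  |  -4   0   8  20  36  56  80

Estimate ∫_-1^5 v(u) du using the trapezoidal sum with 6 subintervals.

158

Δu = 1.
T_6 = (1/2)·[(-4) + 2·0 + 2·8 + 2·20 + 2·36 + 2·56 + 80] = 158.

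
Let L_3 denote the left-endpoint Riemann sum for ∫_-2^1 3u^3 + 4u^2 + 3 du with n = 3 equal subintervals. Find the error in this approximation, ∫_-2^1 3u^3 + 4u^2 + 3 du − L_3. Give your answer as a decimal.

7.75

Exact integral: ∫_-2^1 f(u) du = 9.75.
L_3 = 2.
Error = 9.75 − 2 = 7.75.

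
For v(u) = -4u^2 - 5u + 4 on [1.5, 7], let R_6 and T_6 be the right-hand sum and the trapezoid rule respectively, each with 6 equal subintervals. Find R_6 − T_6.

-98.3125

R_6 ≈ -649.10185.
T_6 ≈ -550.78935.
R_6 − T_6 = -98.3125.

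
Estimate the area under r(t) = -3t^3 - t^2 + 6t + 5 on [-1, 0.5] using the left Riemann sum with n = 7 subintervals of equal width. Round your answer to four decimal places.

4.9094

Δt = (0.5 − (-1))/7 = 3/14.
Left endpoints: -1, -11/14, -4/7, -5/14, -1/7, 1/14, 2/7.
r(-1) = 1, r(-11/14) = 3083/2744, r(-4/7) = 619/343, r(-5/14) = 7865/2744, r(-1/7) = 1417/343, r(1/14) = 14879/2744, r(2/7) = 2251/343.
Sum = Δt · [r(-1) + r(-11/14) + r(-4/7) + ...].
Sum ≈ 4.9094.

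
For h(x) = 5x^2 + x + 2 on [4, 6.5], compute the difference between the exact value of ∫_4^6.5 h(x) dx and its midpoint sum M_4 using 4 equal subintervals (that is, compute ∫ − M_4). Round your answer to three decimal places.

0.407

Exact integral: ∫_4^6.5 h(x) dx ≈ 369.16667.
M_4 ≈ 368.75977.
Error ≈ 369.16667 − 368.75977 ≈ 0.407.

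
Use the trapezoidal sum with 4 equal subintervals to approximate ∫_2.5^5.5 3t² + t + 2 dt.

169.59375

Δt = (5.5 − 2.5)/4 = 0.75.
f(2.5) = 23.25, f(3.25) = 36.9375, f(4) = 54, f(4.75) = 74.4375, f(5.5) = 98.25.
T_4 = (Δt/2)·[f(t_0) + 2f(t_1) + 2f(t_2) + 2f(t_3) + f(t_4)].
Sum = 169.59375.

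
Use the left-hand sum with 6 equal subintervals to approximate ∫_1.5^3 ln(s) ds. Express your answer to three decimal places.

Δs = (3 − 1.5)/6 = 0.25.
Left endpoints: 1.5, 1.75, 2, 2.25, 2.5, 2.75.
f(1.5) ≈ 0.405, f(1.75) ≈ 0.560, f(2) ≈ 0.693, f(2.25) ≈ 0.811, f(2.5) ≈ 0.916, f(2.75) ≈ 1.012.
Sum = Δs · [f(1.5) + f(1.75) + f(2) + ...].
Sum ≈ 1.099.

1.099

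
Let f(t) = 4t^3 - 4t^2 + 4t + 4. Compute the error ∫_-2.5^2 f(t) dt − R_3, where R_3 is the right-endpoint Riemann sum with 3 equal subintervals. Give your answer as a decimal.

Exact integral: ∫_-2.5^2 f(t) dt = -41.0625.
R_3 = 38.25.
Error = -41.0625 − 38.25 = -79.3125.

-79.3125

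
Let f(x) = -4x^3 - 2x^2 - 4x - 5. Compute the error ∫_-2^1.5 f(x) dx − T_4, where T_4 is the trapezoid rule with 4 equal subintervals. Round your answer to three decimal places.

Exact integral: ∫_-2^1.5 f(x) dx ≈ -10.64583.
T_4 = -10.19921875.
Error ≈ -10.64583 − (-10.19921875) ≈ -0.447.

-0.447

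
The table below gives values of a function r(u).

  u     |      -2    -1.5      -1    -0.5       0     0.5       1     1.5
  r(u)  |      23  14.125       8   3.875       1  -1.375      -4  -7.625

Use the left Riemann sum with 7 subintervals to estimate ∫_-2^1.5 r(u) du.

22.3125

Δu = 0.5.
Sum = 0.5·[23 + 14.125 + 8 + 3.875 + 1 + (-1.375) + (-4)] = 22.3125.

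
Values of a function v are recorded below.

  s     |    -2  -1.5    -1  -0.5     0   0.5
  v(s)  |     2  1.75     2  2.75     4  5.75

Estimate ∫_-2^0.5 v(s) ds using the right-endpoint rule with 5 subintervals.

Δs = 0.5.
Sum = 0.5·[1.75 + 2 + 2.75 + 4 + 5.75] = 8.125.

8.125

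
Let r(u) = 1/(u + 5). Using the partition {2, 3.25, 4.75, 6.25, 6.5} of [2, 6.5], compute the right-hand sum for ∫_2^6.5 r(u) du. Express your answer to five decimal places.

0.46043

Subinterval widths: 1.25, 1.5, 1.5, 0.25.
Right endpoints: 3.25, 4.75, 6.25, 6.5.
r(3.25) = 4/33, r(4.75) = 4/39, r(6.25) = 4/45, r(6.5) = 2/23.
Sum = Σ Δu_i · r(u_i).
Sum ≈ 0.46043.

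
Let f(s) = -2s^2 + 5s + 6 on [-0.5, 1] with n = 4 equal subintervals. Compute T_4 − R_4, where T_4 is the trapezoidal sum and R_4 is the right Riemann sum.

-1.125

T_4 = 10.0546875.
R_4 = 11.1796875.
T_4 − R_4 = -1.125.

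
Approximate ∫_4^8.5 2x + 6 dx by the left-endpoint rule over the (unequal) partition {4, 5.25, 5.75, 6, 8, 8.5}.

Subinterval widths: 1.25, 0.5, 0.25, 2, 0.5.
Left endpoints: 4, 5.25, 5.75, 6, 8.
f(4) = 14, f(5.25) = 16.5, f(5.75) = 17.5, f(6) = 18, f(8) = 22.
Sum = Σ Δx_i · f(x_i).
Sum = 77.125.

77.125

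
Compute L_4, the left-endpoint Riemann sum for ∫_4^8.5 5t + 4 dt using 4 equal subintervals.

Δt = (8.5 − 4)/4 = 1.125.
Left endpoints: 4, 5.125, 6.25, 7.375.
f(4) = 24, f(5.125) = 29.625, f(6.25) = 35.25, f(7.375) = 40.875.
Sum = Δt · [f(4) + f(5.125) + f(6.25) + f(7.375)].
Sum = 145.96875.

145.96875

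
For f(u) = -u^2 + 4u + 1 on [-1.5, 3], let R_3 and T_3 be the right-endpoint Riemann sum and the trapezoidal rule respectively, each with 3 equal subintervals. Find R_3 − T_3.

8.4375

R_3 = 14.625.
T_3 = 6.1875.
R_3 − T_3 = 8.4375.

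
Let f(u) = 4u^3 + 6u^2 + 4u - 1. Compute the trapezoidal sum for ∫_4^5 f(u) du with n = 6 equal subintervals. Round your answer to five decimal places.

508.27778

Δu = (5 − 4)/6 = 1/6.
f(4) = 367, f(25/6) = 11048/27, f(13/3) = 12271/27, f(4.5) = 503, f(14/3) = 14981/27, f(29/6) = 16474/27, f(5) = 669.
T_6 = (Δu/2)·[f(u_0) + 2f(u_1) + ... + 2f(u_{5}) + f(u_6)].
Sum ≈ 508.27778.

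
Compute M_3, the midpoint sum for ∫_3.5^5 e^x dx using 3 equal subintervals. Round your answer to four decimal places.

114.1054

Δx = (5 − 3.5)/3 = 0.5.
Midpoints: 3.75, 4.25, 4.75.
f(3.75) ≈ 42.5211, f(4.25) ≈ 70.1054, f(4.75) ≈ 115.5843.
Sum = Δx · [f(3.75) + f(4.25) + f(4.75)].
Sum ≈ 114.1054.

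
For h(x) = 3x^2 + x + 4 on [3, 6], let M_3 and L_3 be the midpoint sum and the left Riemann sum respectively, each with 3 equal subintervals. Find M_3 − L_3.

M_3 = 213.75.
L_3 = 174.
M_3 − L_3 = 39.75.

39.75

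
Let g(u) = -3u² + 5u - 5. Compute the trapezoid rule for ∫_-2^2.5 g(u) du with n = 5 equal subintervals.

Δu = (2.5 − (-2))/5 = 0.9.
g(-2) = -27, g(-1.1) = -14.13, g(-0.2) = -6.12, g(0.7) = -2.97, g(1.6) = -4.68, g(2.5) = -11.25.
T_5 = (Δu/2)·[g(u_0) + 2g(u_1) + ... + 2g(u_{4}) + g(u_5)].
Sum = -42.3225.

-42.3225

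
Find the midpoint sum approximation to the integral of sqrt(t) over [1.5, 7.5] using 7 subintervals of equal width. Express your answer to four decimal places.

12.4751

Δt = (7.5 − 1.5)/7 = 6/7.
Midpoints: 27/14, 39/14, 51/14, 4.5, 75/14, 87/14, 99/14.
f(27/14) ≈ 1.3887, f(39/14) ≈ 1.6690, f(51/14) ≈ 1.9086, f(4.5) ≈ 2.1213, f(75/14) ≈ 2.3146, f(87/14) ≈ 2.4928, f(99/14) ≈ 2.6592.
Sum = Δt · [f(27/14) + f(39/14) + f(51/14) + ...].
Sum ≈ 12.4751.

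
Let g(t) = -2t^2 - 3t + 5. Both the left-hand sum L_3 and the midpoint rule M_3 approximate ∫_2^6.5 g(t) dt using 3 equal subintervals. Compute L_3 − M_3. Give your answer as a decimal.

L_3 = -148.5.
M_3 = -210.9375.
L_3 − M_3 = 62.4375.

62.4375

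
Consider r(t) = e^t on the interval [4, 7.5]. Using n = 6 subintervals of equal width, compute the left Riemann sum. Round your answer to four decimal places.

1291.4648

Δt = (7.5 − 4)/6 = 7/12.
Left endpoints: 4, 55/12, 31/6, 5.75, 19/3, 83/12.
r(4) ≈ 54.5982, r(55/12) ≈ 97.8400, r(31/6) ≈ 175.3294, r(5.75) ≈ 314.1907, r(19/3) ≈ 563.0302, r(83/12) ≈ 1008.9512.
Sum = Δt · [r(4) + r(55/12) + r(31/6) + ...].
Sum ≈ 1291.4648.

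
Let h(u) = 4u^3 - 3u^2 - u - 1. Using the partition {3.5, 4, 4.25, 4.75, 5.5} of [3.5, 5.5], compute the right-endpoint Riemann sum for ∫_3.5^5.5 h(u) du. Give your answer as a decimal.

Subinterval widths: 0.5, 0.25, 0.5, 0.75.
Right endpoints: 4, 4.25, 4.75, 5.5.
h(4) = 203, h(4.25) = 247.625, h(4.75) = 355.25, h(5.5) = 568.25.
Sum = Σ Δu_i · h(u_i).
Sum = 767.21875.

767.21875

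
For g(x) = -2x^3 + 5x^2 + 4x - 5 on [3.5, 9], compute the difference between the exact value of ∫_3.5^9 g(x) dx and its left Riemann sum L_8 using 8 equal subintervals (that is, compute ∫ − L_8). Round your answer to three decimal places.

-331.903

Exact integral: ∫_3.5^9 g(x) dx ≈ -1951.92708.
L_8 ≈ -1620.02393.
Error ≈ -1951.92708 − (-1620.02393) ≈ -331.903.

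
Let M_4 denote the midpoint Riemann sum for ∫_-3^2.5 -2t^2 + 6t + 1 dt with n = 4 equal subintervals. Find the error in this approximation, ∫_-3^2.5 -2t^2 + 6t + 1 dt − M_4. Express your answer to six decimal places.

-1.733073

Exact integral: ∫_-3^2.5 f(t) dt ≈ -31.16666667.
M_4 = -29.43359375.
Error ≈ -31.16666667 − (-29.43359375) ≈ -1.733073.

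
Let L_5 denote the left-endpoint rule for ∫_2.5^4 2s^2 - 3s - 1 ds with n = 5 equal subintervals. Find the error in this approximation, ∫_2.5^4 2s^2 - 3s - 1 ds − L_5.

2.205

Exact integral: ∫_2.5^4 f(s) ds = 16.125.
L_5 = 13.92.
Error = 16.125 − 13.92 = 2.205.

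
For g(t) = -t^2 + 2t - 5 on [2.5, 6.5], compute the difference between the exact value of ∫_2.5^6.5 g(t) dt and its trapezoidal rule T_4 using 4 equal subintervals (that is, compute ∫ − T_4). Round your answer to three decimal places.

Exact integral: ∫_2.5^6.5 g(t) dt ≈ -70.33333.
T_4 = -71.
Error ≈ -70.33333 − (-71) ≈ 0.667.

0.667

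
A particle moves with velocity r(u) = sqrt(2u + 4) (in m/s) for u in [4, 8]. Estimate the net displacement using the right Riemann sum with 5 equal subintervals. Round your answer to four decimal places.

16.3576

Δu = (8 − 4)/5 = 0.8.
Right endpoints: 4.8, 5.6, 6.4, 7.2, 8.
r(4.8) ≈ 3.6878, r(5.6) ≈ 3.8987, r(6.4) ≈ 4.0988, r(7.2) ≈ 4.2895, r(8) ≈ 4.4721.
Sum = Δu · [r(4.8) + r(5.6) + r(6.4) + r(7.2) + r(8)].
Sum ≈ 16.3576.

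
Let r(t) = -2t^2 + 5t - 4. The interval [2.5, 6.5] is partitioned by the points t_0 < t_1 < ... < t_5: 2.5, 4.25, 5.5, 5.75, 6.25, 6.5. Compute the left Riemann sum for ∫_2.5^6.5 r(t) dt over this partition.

-73.25

Subinterval widths: 1.75, 1.25, 0.25, 0.5, 0.25.
Left endpoints: 2.5, 4.25, 5.5, 5.75, 6.25.
r(2.5) = -4, r(4.25) = -18.875, r(5.5) = -37, r(5.75) = -41.375, r(6.25) = -50.875.
Sum = Σ Δt_i · r(t_i).
Sum = -73.25.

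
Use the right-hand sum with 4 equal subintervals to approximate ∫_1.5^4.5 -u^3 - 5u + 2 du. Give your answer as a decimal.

-181.3125

Δu = (4.5 − 1.5)/4 = 0.75.
Right endpoints: 2.25, 3, 3.75, 4.5.
f(2.25) = -20.640625, f(3) = -40, f(3.75) = -69.484375, f(4.5) = -111.625.
Sum = Δu · [f(2.25) + f(3) + f(3.75) + f(4.5)].
Sum = -181.3125.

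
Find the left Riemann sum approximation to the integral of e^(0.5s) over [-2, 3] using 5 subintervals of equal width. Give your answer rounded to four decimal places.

Δs = (3 − (-2))/5 = 1.
Left endpoints: -2, -1, 0, 1, 2.
f(-2) ≈ 0.3679, f(-1) ≈ 0.6065, f(0) ≈ 1.0000, f(1) ≈ 1.6487, f(2) ≈ 2.7183.
Sum = Δs · [f(-2) + f(-1) + f(0) + f(1) + f(2)].
Sum ≈ 6.3414.

6.3414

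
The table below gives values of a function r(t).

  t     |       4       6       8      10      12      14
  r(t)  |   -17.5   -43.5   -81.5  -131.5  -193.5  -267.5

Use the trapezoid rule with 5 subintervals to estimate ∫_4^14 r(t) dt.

Δt = 2.
T_5 = (2/2)·[(-17.5) + 2·(-43.5) + 2·(-81.5) + 2·(-131.5) + 2·(-193.5) + (-267.5)] = -1185.

-1185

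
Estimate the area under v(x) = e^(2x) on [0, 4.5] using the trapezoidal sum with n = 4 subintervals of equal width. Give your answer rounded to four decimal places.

Δx = (4.5 − 0)/4 = 1.125.
v(0) ≈ 1.0000, v(1.125) ≈ 9.4877, v(2.25) ≈ 90.0171, v(3.375) ≈ 854.0588, v(4.5) ≈ 8103.0839.
T_4 = (Δx/2)·[v(x_0) + 2v(x_1) + 2v(x_2) + 2v(x_3) + v(x_4)].
Sum ≈ 5631.3063.

5631.3063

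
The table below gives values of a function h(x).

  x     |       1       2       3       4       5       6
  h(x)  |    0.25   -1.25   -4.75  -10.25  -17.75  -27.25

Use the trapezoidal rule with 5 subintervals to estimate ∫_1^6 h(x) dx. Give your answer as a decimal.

Δx = 1.
T_5 = (1/2)·[0.25 + 2·(-1.25) + 2·(-4.75) + 2·(-10.25) + 2·(-17.75) + (-27.25)] = -47.5.

-47.5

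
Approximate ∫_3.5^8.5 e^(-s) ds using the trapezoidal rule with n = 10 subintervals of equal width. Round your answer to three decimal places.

0.031

Δs = (8.5 − 3.5)/10 = 0.5.
f(3.5) ≈ 0.030, f(4) ≈ 0.018, f(4.5) ≈ 0.011, f(5) ≈ 0.007, f(5.5) ≈ 0.004, f(6) ≈ 0.002, f(6.5) ≈ 0.002, f(7) ≈ 0.001, f(7.5) ≈ 0.001, f(8) ≈ 0.000, f(8.5) ≈ 0.000.
T_10 = (Δs/2)·[f(s_0) + 2f(s_1) + ... + 2f(s_{9}) + f(s_10)].
Sum ≈ 0.031.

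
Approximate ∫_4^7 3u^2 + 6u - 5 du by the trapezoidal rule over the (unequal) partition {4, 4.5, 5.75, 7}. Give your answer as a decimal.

365.015625

Subinterval widths: 0.5, 1.25, 1.25.
f(4) = 67, f(4.5) = 82.75, f(5.75) = 128.6875, f(7) = 184.
On each subinterval the trapezoid contributes (Δu_i/2)·[f(u_{i-1}) + f(u_i)].
Sum = 365.015625.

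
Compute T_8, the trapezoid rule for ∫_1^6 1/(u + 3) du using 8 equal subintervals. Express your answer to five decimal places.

Δu = (6 − 1)/8 = 0.625.
f(1) = 0.25, f(1.625) = 8/37, f(2.25) = 4/21, f(2.875) = 8/47, f(3.5) = 2/13, f(4.125) = 8/57, f(4.75) = 4/31, f(5.375) = 8/67, f(6) = 1/9.
T_8 = (Δu/2)·[f(u_0) + 2f(u_1) + ... + 2f(u_{7}) + f(u_8)].
Sum ≈ 0.81256.

0.81256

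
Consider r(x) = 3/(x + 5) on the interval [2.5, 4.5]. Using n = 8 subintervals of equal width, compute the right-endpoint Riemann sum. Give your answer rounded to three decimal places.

Δx = (4.5 − 2.5)/8 = 0.25.
Right endpoints: 2.75, 3, 3.25, 3.5, 3.75, 4, 4.25, 4.5.
r(2.75) = 12/31, r(3) = 0.375, r(3.25) = 4/11, r(3.5) = 6/17, r(3.75) = 12/35, r(4) = 1/3, r(4.25) = 12/37, r(4.5) = 6/19.
Sum = Δx · [r(2.75) + r(3) + r(3.25) + ...].
Sum ≈ 0.699.

0.699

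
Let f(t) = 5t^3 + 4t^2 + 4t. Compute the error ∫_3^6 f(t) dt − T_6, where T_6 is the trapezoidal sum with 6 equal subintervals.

-8.9375

Exact integral: ∫_3^6 f(t) dt = 1824.75.
T_6 = 1833.6875.
Error = 1824.75 − 1833.6875 = -8.9375.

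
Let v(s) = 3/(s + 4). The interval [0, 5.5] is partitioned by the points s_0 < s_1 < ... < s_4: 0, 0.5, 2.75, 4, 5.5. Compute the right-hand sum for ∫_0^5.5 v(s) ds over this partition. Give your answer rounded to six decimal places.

2.275768

Subinterval widths: 0.5, 2.25, 1.25, 1.5.
Right endpoints: 0.5, 2.75, 4, 5.5.
v(0.5) = 2/3, v(2.75) = 4/9, v(4) = 0.375, v(5.5) = 6/19.
Sum = Σ Δs_i · v(s_i).
Sum ≈ 2.275768.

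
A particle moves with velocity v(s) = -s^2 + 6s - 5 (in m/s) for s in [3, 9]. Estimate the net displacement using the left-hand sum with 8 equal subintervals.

Δs = (9 − 3)/8 = 0.75.
Left endpoints: 3, 3.75, 4.5, 5.25, 6, 6.75, 7.5, 8.25.
v(3) = 4, v(3.75) = 3.4375, v(4.5) = 1.75, v(5.25) = -1.0625, v(6) = -5, v(6.75) = -10.0625, v(7.5) = -16.25, v(8.25) = -23.5625.
Sum = Δs · [v(3) + v(3.75) + v(4.5) + ...].
Sum = -35.0625.

-35.0625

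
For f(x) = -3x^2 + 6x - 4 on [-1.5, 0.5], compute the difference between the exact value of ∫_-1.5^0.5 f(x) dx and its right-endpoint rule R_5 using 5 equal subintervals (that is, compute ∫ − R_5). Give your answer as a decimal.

-3.44

Exact integral: ∫_-1.5^0.5 f(x) dx = -17.5.
R_5 = -14.06.
Error = -17.5 − (-14.06) = -3.44.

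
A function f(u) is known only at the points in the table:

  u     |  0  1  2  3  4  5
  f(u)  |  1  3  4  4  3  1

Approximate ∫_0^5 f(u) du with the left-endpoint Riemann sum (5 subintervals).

15

Δu = 1.
Sum = 1·[1 + 3 + 4 + 4 + 3] = 15.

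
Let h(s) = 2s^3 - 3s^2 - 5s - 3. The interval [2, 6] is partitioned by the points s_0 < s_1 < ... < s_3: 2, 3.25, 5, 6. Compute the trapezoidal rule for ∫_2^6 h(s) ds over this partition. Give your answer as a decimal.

368.578125

Subinterval widths: 1.25, 1.75, 1.
h(2) = -9, h(3.25) = 17.71875, h(5) = 147, h(6) = 291.
On each subinterval the trapezoid contributes (Δs_i/2)·[h(s_{i-1}) + h(s_i)].
Sum = 368.578125.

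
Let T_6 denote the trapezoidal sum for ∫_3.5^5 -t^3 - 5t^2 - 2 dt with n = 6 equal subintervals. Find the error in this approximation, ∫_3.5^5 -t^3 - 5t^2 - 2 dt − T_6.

0.27734375

Exact integral: ∫_3.5^5 f(t) dt = -258.609375.
T_6 = -258.88671875.
Error = -258.609375 − (-258.88671875) = 0.27734375.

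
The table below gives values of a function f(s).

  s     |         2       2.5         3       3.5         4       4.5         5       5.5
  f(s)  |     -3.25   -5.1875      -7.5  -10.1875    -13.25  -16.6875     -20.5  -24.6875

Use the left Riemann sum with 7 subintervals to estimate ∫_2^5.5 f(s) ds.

-38.28125

Δs = 0.5.
Sum = 0.5·[(-3.25) + (-5.1875) + (-7.5) + (-10.1875) + (-13.25) + (-16.6875) + (-20.5)] = -38.28125.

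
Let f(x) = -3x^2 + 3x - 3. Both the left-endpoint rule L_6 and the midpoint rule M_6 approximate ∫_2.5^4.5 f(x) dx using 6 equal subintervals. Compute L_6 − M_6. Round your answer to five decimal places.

5.83333

L_6 ≈ -54.6111111.
M_6 ≈ -60.4444444.
L_6 − M_6 ≈ 5.83333.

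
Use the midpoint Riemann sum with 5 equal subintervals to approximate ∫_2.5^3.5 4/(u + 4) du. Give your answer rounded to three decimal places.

Δu = (3.5 − 2.5)/5 = 0.2.
Midpoints: 2.6, 2.8, 3, 3.2, 3.4.
f(2.6) = 20/33, f(2.8) = 10/17, f(3) = 4/7, f(3.2) = 5/9, f(3.4) = 20/37.
Sum = Δu · [f(2.6) + f(2.8) + f(3) + f(3.2) + f(3.4)].
Sum ≈ 0.572.

0.572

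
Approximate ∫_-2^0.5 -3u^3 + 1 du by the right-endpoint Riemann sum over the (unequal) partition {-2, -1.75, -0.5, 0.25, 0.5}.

Subinterval widths: 0.25, 1.25, 0.75, 0.25.
Right endpoints: -1.75, -0.5, 0.25, 0.5.
f(-1.75) = 17.078125, f(-0.5) = 1.375, f(0.25) = 0.953125, f(0.5) = 0.625.
Sum = Σ Δu_i · f(u_i).
Sum = 6.859375.

6.859375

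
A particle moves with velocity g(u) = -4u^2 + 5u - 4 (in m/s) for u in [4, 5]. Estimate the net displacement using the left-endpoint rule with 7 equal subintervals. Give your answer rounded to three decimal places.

Δu = (5 − 4)/7 = 1/7.
Left endpoints: 4, 29/7, 30/7, 31/7, 32/7, 33/7, 34/7.
g(4) = -48, g(29/7) = -2545/49, g(30/7) = -2746/49, g(31/7) = -2955/49, g(32/7) = -3172/49, g(33/7) = -3397/49, g(34/7) = -3630/49.
Sum = Δu · [g(4) + g(29/7) + g(30/7) + ...].
Sum ≈ -60.633.

-60.633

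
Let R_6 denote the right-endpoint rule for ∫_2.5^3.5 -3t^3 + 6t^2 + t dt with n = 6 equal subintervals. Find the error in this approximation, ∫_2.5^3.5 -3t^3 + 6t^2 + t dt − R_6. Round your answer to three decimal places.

3.826

Exact integral: ∫_2.5^3.5 f(t) dt = -25.75.
R_6 ≈ -29.57639.
Error ≈ -25.75 − (-29.57639) ≈ 3.826.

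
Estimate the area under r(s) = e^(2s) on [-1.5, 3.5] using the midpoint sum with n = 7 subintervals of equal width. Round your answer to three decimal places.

Δs = (3.5 − (-1.5))/7 = 5/7.
Midpoints: -8/7, -3/7, 2/7, 1, 12/7, 17/7, 22/7.
r(-8/7) ≈ 0.102, r(-3/7) ≈ 0.424, r(2/7) ≈ 1.771, r(1) ≈ 7.389, r(12/7) ≈ 30.833, r(17/7) ≈ 128.656, r(22/7) ≈ 536.848.
Sum = Δs · [r(-8/7) + r(-3/7) + r(2/7) + ...].
Sum ≈ 504.302.

504.302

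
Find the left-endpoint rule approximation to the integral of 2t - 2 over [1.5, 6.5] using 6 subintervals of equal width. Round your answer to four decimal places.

25.8333

Δt = (6.5 − 1.5)/6 = 5/6.
Left endpoints: 1.5, 7/3, 19/6, 4, 29/6, 17/3.
f(1.5) = 1, f(7/3) = 8/3, f(19/6) = 13/3, f(4) = 6, f(29/6) = 23/3, f(17/3) = 28/3.
Sum = Δt · [f(1.5) + f(7/3) + f(19/6) + ...].
Sum ≈ 25.8333.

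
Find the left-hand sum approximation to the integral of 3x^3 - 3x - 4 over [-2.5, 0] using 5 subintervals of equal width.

-40.9375

Δx = (0 − (-2.5))/5 = 0.5.
Left endpoints: -2.5, -2, -1.5, -1, -0.5.
f(-2.5) = -43.375, f(-2) = -22, f(-1.5) = -9.625, f(-1) = -4, f(-0.5) = -2.875.
Sum = Δx · [f(-2.5) + f(-2) + f(-1.5) + f(-1) + f(-0.5)].
Sum = -40.9375.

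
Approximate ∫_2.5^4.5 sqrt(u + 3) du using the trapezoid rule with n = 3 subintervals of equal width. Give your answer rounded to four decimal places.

Δu = (4.5 − 2.5)/3 = 2/3.
f(2.5) ≈ 2.3452, f(19/6) ≈ 2.4833, f(23/6) ≈ 2.6141, f(4.5) ≈ 2.7386.
T_3 = (Δu/2)·[f(u_0) + 2f(u_1) + 2f(u_2) + f(u_3)].
Sum ≈ 5.0928.

5.0928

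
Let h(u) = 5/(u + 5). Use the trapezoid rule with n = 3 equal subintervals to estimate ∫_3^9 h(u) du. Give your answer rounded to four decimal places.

2.8155

Δu = (9 − 3)/3 = 2.
h(3) = 0.625, h(5) = 0.5, h(7) = 5/12, h(9) = 5/14.
T_3 = (Δu/2)·[h(u_0) + 2h(u_1) + 2h(u_2) + h(u_3)].
Sum ≈ 2.8155.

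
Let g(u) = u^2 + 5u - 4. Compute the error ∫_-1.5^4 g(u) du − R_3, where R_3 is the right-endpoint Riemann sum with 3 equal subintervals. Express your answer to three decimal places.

Exact integral: ∫_-1.5^4 g(u) du ≈ 34.83333.
R_3 ≈ 75.72685.
Error ≈ 34.83333 − 75.72685 ≈ -40.894.

-40.894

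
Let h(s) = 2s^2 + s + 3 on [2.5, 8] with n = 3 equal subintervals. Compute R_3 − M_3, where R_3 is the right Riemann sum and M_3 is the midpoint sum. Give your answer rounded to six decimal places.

120.159722

R_3 ≈ 493.37037037.
M_3 ≈ 373.21064815.
R_3 − M_3 ≈ 120.159722.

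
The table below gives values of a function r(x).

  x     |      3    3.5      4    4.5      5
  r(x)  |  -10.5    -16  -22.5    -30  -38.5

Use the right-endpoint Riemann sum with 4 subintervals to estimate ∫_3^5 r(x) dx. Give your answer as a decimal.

-53.5

Δx = 0.5.
Sum = 0.5·[(-16) + (-22.5) + (-30) + (-38.5)] = -53.5.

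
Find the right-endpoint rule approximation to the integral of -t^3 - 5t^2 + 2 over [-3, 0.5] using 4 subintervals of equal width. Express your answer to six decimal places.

-11.258789

Δt = (0.5 − (-3))/4 = 0.875.
Right endpoints: -2.125, -1.25, -0.375, 0.5.
f(-2.125) = -5623/512, f(-1.25) = -3.859375, f(-0.375) = 691/512, f(0.5) = 0.625.
Sum = Δt · [f(-2.125) + f(-1.25) + f(-0.375) + f(0.5)].
Sum ≈ -11.258789.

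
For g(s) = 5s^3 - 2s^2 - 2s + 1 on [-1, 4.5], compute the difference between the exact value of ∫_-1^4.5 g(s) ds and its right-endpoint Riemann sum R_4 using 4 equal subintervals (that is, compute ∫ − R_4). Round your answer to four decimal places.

-324.6755

Exact integral: ∫_-1^4.5 g(s) ds ≈ 436.161458.
R_4 ≈ 760.836914.
Error ≈ 436.161458 − 760.836914 ≈ -324.6755.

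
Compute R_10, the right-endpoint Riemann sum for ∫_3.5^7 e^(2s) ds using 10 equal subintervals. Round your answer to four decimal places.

Δs = (7 − 3.5)/10 = 0.35.
Right endpoints: 3.85, 4.2, 4.55, 4.9, 5.25, 5.6, 5.95, 6.3, 6.65, 7.
f(3.85) ≈ 2208.3480, f(4.2) ≈ 4447.0667, f(4.55) ≈ 8955.2927, f(4.9) ≈ 18033.7449, f(5.25) ≈ 36315.5027, f(5.6) ≈ 73130.4418, f(5.95) ≈ 147266.6252, f(6.3) ≈ 296558.5653, f(6.65) ≈ 597195.6138, f(7) ≈ 1202604.2842.
Sum = Δs · [f(3.85) + f(4.2) + f(4.55) + ...].
Sum ≈ 835350.4199.

835350.4199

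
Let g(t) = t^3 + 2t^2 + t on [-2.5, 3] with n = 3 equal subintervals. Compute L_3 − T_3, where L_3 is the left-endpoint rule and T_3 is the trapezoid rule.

-49.15625

L_3 ≈ -0.407407.
T_3 ≈ 48.748843.
L_3 − T_3 = -49.15625.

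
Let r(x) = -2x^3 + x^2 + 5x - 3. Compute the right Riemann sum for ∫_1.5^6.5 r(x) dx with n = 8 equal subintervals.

Δx = (6.5 − 1.5)/8 = 0.625.
Right endpoints: 2.125, 2.75, 3.375, 4, 4.625, 5.25, 5.875, 6.5.
r(2.125) = -7.05078125, r(2.75) = -23.28125, r(3.375) = -51.62109375, r(4) = -95, r(4.625) = -156.34765625, r(5.25) = -238.59375, r(5.875) = -344.66796875, r(6.5) = -477.5.
Sum = Δx · [r(2.125) + r(2.75) + r(3.375) + ...].
Sum = -871.2890625.

-871.2890625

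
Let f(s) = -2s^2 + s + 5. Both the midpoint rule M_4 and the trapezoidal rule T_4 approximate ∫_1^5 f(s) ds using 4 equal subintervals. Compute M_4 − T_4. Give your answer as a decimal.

2

M_4 = -50.
T_4 = -52.
M_4 − T_4 = 2.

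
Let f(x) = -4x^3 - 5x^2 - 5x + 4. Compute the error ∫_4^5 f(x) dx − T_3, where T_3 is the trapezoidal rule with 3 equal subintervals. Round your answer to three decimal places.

1.093

Exact integral: ∫_4^5 f(x) dx ≈ -489.16667.
T_3 ≈ -490.25926.
Error ≈ -489.16667 − (-490.25926) ≈ 1.093.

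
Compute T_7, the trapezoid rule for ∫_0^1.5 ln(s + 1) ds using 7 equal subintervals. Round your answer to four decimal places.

Δs = (1.5 − 0)/7 = 3/14.
f(0) ≈ 0.0000, f(3/14) ≈ 0.1942, f(3/7) ≈ 0.3567, f(9/14) ≈ 0.4964, f(6/7) ≈ 0.6190, f(15/14) ≈ 0.7282, f(9/7) ≈ 0.8267, f(1.5) ≈ 0.9163.
T_7 = (Δs/2)·[f(s_0) + 2f(s_1) + ... + 2f(s_{6}) + f(s_7)].
Sum ≈ 0.7884.

0.7884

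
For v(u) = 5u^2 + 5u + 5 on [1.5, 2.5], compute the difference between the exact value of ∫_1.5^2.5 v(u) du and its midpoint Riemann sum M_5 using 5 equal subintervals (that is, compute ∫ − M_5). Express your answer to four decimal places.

0.0167

Exact integral: ∫_1.5^2.5 v(u) du ≈ 35.416667.
M_5 = 35.4.
Error ≈ 35.416667 − 35.4 ≈ 0.0167.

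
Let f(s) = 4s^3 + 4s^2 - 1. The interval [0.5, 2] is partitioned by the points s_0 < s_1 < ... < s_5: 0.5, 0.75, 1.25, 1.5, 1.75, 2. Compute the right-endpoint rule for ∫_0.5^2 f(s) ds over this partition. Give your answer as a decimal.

Subinterval widths: 0.25, 0.5, 0.25, 0.25, 0.25.
Right endpoints: 0.75, 1.25, 1.5, 1.75, 2.
f(0.75) = 2.9375, f(1.25) = 13.0625, f(1.5) = 21.5, f(1.75) = 32.6875, f(2) = 47.
Sum = Σ Δs_i · f(s_i).
Sum = 32.5625.

32.5625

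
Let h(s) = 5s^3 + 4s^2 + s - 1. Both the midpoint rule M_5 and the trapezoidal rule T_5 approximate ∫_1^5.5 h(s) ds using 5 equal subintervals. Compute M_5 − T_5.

M_5 = 1357.1803125.
T_5 = 1405.24875.
M_5 − T_5 = -48.0684375.

-48.0684375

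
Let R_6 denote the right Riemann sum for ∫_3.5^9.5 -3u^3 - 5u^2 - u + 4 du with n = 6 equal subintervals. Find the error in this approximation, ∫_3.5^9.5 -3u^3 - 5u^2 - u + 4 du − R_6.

1483.25

Exact integral: ∫_3.5^9.5 f(u) du = -7368.75.
R_6 = -8852.
Error = -7368.75 − (-8852) = 1483.25.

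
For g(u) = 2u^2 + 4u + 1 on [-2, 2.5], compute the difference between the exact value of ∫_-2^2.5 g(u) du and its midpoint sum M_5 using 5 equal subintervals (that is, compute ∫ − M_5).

Exact integral: ∫_-2^2.5 g(u) du = 24.75.
M_5 = 24.1425.
Error = 24.75 − 24.1425 = 0.6075.

0.6075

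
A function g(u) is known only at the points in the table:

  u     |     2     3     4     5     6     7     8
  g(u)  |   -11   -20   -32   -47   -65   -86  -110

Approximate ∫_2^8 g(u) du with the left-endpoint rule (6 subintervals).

Δu = 1.
Sum = 1·[(-11) + (-20) + (-32) + (-47) + (-65) + (-86)] = -261.

-261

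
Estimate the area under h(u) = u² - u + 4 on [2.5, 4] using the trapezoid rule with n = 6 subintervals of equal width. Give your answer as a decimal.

Δu = (4 − 2.5)/6 = 0.25.
h(2.5) = 7.75, h(2.75) = 8.8125, h(3) = 10, h(3.25) = 11.3125, h(3.5) = 12.75, h(3.75) = 14.3125, h(4) = 16.
T_6 = (Δu/2)·[h(u_0) + 2h(u_1) + ... + 2h(u_{5}) + h(u_6)].
Sum = 17.265625.

17.265625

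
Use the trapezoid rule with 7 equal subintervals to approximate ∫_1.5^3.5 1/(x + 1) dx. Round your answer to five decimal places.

0.58854

Δx = (3.5 − 1.5)/7 = 2/7.
f(1.5) = 0.4, f(25/14) = 14/39, f(29/14) = 14/43, f(33/14) = 14/47, f(37/14) = 14/51, f(41/14) = 14/55, f(45/14) = 14/59, f(3.5) = 2/9.
T_7 = (Δx/2)·[f(x_0) + 2f(x_1) + ... + 2f(x_{6}) + f(x_7)].
Sum ≈ 0.58854.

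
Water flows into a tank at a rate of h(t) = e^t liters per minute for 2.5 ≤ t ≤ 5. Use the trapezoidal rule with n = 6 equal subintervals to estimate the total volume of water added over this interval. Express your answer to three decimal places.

138.196

Δt = (5 − 2.5)/6 = 5/12.
h(2.5) ≈ 12.182, h(35/12) ≈ 18.480, h(10/3) ≈ 28.032, h(3.75) ≈ 42.521, h(25/6) ≈ 64.500, h(55/12) ≈ 97.840, h(5) ≈ 148.413.
T_6 = (Δt/2)·[h(t_0) + 2h(t_1) + ... + 2h(t_{5}) + h(t_6)].
Sum ≈ 138.196.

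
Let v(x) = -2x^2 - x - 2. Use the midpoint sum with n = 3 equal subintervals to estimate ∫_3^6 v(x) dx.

Δx = (6 − 3)/3 = 1.
Midpoints: 3.5, 4.5, 5.5.
v(3.5) = -30, v(4.5) = -47, v(5.5) = -68.
Sum = Δx · [v(3.5) + v(4.5) + v(5.5)].
Sum = -145.

-145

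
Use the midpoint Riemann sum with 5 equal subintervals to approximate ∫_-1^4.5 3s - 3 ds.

12.375

Δs = (4.5 − (-1))/5 = 1.1.
Midpoints: -0.45, 0.65, 1.75, 2.85, 3.95.
f(-0.45) = -4.35, f(0.65) = -1.05, f(1.75) = 2.25, f(2.85) = 5.55, f(3.95) = 8.85.
Sum = Δs · [f(-0.45) + f(0.65) + f(1.75) + f(2.85) + f(3.95)].
Sum = 12.375.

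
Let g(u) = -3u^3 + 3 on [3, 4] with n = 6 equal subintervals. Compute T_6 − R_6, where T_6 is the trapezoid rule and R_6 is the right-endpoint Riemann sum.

9.25

T_6 ≈ -128.39583.
R_6 ≈ -137.64583.
T_6 − R_6 = 9.25.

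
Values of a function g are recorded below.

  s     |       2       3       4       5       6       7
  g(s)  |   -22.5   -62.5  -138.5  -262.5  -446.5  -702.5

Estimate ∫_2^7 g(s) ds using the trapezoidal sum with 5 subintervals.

-1272.5

Δs = 1.
T_5 = (1/2)·[(-22.5) + 2·(-62.5) + 2·(-138.5) + 2·(-262.5) + 2·(-446.5) + (-702.5)] = -1272.5.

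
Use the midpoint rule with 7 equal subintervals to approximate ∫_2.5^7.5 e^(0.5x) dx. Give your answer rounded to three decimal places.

Δx = (7.5 − 2.5)/7 = 5/7.
Midpoints: 20/7, 25/7, 30/7, 5, 40/7, 45/7, 50/7.
f(20/7) ≈ 4.173, f(25/7) ≈ 5.964, f(30/7) ≈ 8.524, f(5) ≈ 12.182, f(40/7) ≈ 17.412, f(45/7) ≈ 24.886, f(50/7) ≈ 35.567.
Sum = Δx · [f(20/7) + f(25/7) + f(30/7) + ...].
Sum ≈ 77.648.

77.648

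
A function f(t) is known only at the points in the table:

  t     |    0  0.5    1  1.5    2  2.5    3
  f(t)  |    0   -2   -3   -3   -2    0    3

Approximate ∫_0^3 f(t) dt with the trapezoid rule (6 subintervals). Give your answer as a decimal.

-4.25

Δt = 0.5.
T_6 = (0.5/2)·[0 + 2·(-2) + 2·(-3) + 2·(-3) + 2·(-2) + 2·0 + 3] = -4.25.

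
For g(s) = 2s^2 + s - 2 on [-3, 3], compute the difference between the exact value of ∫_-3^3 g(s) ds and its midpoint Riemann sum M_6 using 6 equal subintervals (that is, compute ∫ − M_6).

1

Exact integral: ∫_-3^3 g(s) ds = 24.
M_6 = 23.
Error = 24 − 23 = 1.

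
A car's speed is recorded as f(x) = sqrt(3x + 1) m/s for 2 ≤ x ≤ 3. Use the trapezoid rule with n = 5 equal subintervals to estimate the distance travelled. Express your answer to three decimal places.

2.911

Δx = (3 − 2)/5 = 0.2.
f(2) ≈ 2.646, f(2.2) ≈ 2.757, f(2.4) ≈ 2.864, f(2.6) ≈ 2.966, f(2.8) ≈ 3.066, f(3) ≈ 3.162.
T_5 = (Δx/2)·[f(x_0) + 2f(x_1) + ... + 2f(x_{4}) + f(x_5)].
Sum ≈ 2.911.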